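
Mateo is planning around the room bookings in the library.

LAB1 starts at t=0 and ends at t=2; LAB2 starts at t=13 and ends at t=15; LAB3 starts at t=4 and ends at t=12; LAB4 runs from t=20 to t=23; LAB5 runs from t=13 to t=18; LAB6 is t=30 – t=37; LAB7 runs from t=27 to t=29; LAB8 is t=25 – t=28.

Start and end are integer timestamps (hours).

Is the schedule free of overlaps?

Sorted by start: LAB1, LAB3, LAB2, LAB5, LAB4, LAB8, LAB7, LAB6.
LAB3 starts after LAB1 ends; LAB1 is clear from here.
LAB2 starts after LAB3 ends; LAB3 is clear from here.
LAB5 starts before LAB2 ends → LAB2 and LAB5 overlap.
That's a conflict, so the schedule is not conflict-free.

No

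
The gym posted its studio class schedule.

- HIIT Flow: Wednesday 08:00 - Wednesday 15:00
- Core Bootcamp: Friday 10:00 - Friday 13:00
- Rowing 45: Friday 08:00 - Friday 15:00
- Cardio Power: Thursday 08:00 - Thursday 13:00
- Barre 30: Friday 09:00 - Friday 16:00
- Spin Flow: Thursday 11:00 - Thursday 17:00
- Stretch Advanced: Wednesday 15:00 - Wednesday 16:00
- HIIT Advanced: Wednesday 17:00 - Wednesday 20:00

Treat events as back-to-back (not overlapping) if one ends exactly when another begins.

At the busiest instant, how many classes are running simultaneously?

3

Sweep the timeline, counting +1 at each start and −1 at each end (ends before starts at a tie):
Wednesday 08:00 start HIIT Flow → 1
Wednesday 15:00 end HIIT Flow → 0
Wednesday 15:00 start Stretch Advanced → 1
Wednesday 16:00 end Stretch Advanced → 0
Wednesday 17:00 start HIIT Advanced → 1
Wednesday 20:00 end HIIT Advanced → 0
Thursday 08:00 start Cardio Power → 1
Thursday 11:00 start Spin Flow → 2
Thursday 13:00 end Cardio Power → 1
Thursday 17:00 end Spin Flow → 0
Friday 08:00 start Rowing 45 → 1
Friday 09:00 start Barre 30 → 2
Friday 10:00 start Core Bootcamp → 3
Friday 13:00 end Core Bootcamp → 2
Friday 15:00 end Rowing 45 → 1
Friday 16:00 end Barre 30 → 0
Peak is 3, at Friday 10:00 (Barre 30, Core Bootcamp, Rowing 45).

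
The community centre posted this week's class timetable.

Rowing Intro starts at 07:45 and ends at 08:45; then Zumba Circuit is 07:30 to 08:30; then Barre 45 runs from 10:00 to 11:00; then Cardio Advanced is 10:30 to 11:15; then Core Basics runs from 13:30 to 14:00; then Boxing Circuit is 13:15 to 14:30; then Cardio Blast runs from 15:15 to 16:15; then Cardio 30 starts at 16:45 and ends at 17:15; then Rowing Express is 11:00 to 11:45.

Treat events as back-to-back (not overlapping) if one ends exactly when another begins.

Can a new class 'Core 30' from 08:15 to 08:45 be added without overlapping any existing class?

Zumba Circuit: starts 07:30 before Core 30 ends 08:45, and ends 08:30 after Core 30 starts 08:15 → overlap.
Rowing Intro: starts 07:45 before Core 30 ends 08:45, and ends 08:45 after Core 30 starts 08:15 → overlap.
Barre 45: starts 10:00 at or after Core 30 ends 08:45 → clear.
Cardio Advanced: starts 10:30 at or after Core 30 ends 08:45 → clear.
Rowing Express: starts 11:00 at or after Core 30 ends 08:45 → clear.
Boxing Circuit: starts 13:15 at or after Core 30 ends 08:45 → clear.
Core Basics: starts 13:30 at or after Core 30 ends 08:45 → clear.
Cardio Blast: starts 15:15 at or after Core 30 ends 08:45 → clear.
Cardio 30: starts 16:45 at or after Core 30 ends 08:45 → clear.
Core 30 overlaps Rowing Intro, Zumba Circuit.

No — it overlaps Rowing Intro, Zumba Circuit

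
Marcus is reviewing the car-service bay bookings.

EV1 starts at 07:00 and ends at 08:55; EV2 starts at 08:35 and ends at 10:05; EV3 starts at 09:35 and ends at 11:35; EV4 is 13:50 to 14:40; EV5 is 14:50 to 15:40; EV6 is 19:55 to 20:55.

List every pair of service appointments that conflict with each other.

Sorted by start: EV1, EV2, EV3, EV4, EV5, EV6.
EV2 starts before EV1 ends → EV1 and EV2 overlap.
EV3 starts after EV1 ends, so nothing later overlaps EV1 either.
EV3 starts before EV2 ends → EV2 and EV3 overlap.
EV4 starts after EV2 ends, so nothing later overlaps EV2 either.
EV4 starts after EV3 ends, so nothing later overlaps EV3 either.
EV5 starts after EV4 ends, so nothing later overlaps EV4 either.
EV6 starts after EV5 ends.

EV1 & EV2, EV2 & EV3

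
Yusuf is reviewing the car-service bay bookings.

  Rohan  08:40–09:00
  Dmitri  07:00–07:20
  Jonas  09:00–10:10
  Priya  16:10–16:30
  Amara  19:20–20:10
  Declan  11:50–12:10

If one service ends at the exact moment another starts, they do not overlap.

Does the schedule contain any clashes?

No

Two intervals overlap when each starts before the other ends.
Sorted by start: Dmitri, Rohan, Jonas, Declan, Priya, Amara.
Rohan starts after Dmitri ends; Dmitri is clear from here.
Jonas starts exactly when Rohan ends (back-to-back, no overlap); Rohan is clear from here.
Declan starts after Jonas ends; Jonas is clear from here.
Priya starts after Declan ends; Declan is clear from here.
Amara starts after Priya ends.
Every pair is clear; the schedule has no overlaps.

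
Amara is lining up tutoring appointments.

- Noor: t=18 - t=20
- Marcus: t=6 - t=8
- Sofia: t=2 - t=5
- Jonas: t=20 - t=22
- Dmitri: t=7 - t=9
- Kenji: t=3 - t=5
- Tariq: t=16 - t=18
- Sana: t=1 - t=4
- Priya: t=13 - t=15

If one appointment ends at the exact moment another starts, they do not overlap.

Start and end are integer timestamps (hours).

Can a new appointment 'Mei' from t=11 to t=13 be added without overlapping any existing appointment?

Sana: ends t=4 at or before Mei starts t=11 → clear.
Sofia: ends t=5 at or before Mei starts t=11 → clear.
Kenji: ends t=5 at or before Mei starts t=11 → clear.
Marcus: ends t=8 at or before Mei starts t=11 → clear.
Dmitri: ends t=9 at or before Mei starts t=11 → clear.
Priya: starts t=13 at or after Mei ends t=13 → clear.
Tariq: starts t=16 at or after Mei ends t=13 → clear.
Noor: starts t=18 at or after Mei ends t=13 → clear.
Jonas: starts t=20 at or after Mei ends t=13 → clear.

Yes — the slot is free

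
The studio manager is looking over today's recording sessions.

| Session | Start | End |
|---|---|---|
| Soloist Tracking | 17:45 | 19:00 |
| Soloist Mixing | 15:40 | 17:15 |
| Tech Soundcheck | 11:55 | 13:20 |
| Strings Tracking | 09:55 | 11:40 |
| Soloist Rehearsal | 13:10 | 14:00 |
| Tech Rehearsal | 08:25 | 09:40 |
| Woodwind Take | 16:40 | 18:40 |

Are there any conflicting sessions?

Yes

Sorted by start: Tech Rehearsal, Strings Tracking, Tech Soundcheck, Soloist Rehearsal, Soloist Mixing, Woodwind Take, Soloist Tracking.
Strings Tracking starts after Tech Rehearsal ends, so nothing later overlaps Tech Rehearsal either.
Tech Soundcheck starts after Strings Tracking ends, so nothing later overlaps Strings Tracking either.
Soloist Rehearsal starts before Tech Soundcheck ends → Tech Soundcheck and Soloist Rehearsal overlap.
That's a conflict, so the schedule is not conflict-free.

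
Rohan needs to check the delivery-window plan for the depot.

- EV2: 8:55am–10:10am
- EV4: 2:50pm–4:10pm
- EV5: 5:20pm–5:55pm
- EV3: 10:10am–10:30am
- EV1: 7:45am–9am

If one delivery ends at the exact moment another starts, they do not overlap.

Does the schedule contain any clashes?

Yes

Sorted by start: EV1, EV2, EV3, EV4, EV5.
EV2 starts before EV1 ends → EV1 and EV2 overlap.
That's a conflict, so the schedule is not conflict-free.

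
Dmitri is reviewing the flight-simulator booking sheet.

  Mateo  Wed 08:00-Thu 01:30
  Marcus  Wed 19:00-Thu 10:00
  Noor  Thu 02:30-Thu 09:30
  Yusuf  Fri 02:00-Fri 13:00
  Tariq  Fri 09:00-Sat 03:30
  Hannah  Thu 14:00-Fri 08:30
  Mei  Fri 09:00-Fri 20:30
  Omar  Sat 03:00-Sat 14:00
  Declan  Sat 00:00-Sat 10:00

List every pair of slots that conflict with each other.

Declan & Omar, Declan & Tariq, Hannah & Yusuf, Marcus & Mateo, Marcus & Noor, Mei & Tariq, Mei & Yusuf, Omar & Tariq, Tariq & Yusuf

Two intervals overlap when each starts before the other ends.
Sorted by start: Mateo, Marcus, Noor, Hannah, Yusuf, Tariq, Mei, Declan, Omar.
Marcus starts before Mateo ends → Mateo and Marcus overlap.
Noor starts after Mateo ends — done with Mateo.
Noor starts before Marcus ends → Marcus and Noor overlap.
Hannah starts after Marcus ends — done with Marcus.
Hannah starts after Noor ends — done with Noor.
Yusuf starts before Hannah ends → Hannah and Yusuf overlap.
Tariq starts after Hannah ends — done with Hannah.
Tariq starts before Yusuf ends → Yusuf and Tariq overlap.
Mei starts before Yusuf ends → Yusuf and Mei overlap.
Declan starts after Yusuf ends — done with Yusuf.
Mei starts before Tariq ends → Tariq and Mei overlap.
Declan starts before Tariq ends → Tariq and Declan overlap.
Omar starts before Tariq ends → Tariq and Omar overlap.
Declan starts after Mei ends — done with Mei.
Omar starts before Declan ends → Declan and Omar overlap.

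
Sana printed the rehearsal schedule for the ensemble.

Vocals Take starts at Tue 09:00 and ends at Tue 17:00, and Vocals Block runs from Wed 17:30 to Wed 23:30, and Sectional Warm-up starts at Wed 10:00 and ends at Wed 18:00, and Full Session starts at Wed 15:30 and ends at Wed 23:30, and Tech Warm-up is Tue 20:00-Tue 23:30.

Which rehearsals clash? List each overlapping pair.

Full Session & Sectional Warm-up, Full Session & Vocals Block, Sectional Warm-up & Vocals Block

Sorted by start: Vocals Take, Tech Warm-up, Sectional Warm-up, Full Session, Vocals Block.
Tech Warm-up starts after Vocals Take ends; Vocals Take is clear from here.
Sectional Warm-up starts after Tech Warm-up ends; Tech Warm-up is clear from here.
Full Session starts before Sectional Warm-up ends → Sectional Warm-up and Full Session overlap.
Vocals Block starts before Sectional Warm-up ends → Sectional Warm-up and Vocals Block overlap.
Vocals Block starts before Full Session ends → Full Session and Vocals Block overlap.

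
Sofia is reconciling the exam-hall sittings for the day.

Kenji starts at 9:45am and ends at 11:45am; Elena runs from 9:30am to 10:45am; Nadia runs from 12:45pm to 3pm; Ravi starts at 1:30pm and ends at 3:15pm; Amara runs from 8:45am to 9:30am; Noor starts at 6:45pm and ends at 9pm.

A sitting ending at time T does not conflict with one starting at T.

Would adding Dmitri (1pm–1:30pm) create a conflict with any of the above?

Amara: ends 9:30am at or before Dmitri starts 1pm → clear.
Elena: ends 10:45am at or before Dmitri starts 1pm → clear.
Kenji: ends 11:45am at or before Dmitri starts 1pm → clear.
Nadia: starts 12:45pm before Dmitri ends 1:30pm, and ends 3pm after Dmitri starts 1pm → overlap.
Ravi: starts 1:30pm at or after Dmitri ends 1:30pm → clear.
Noor: starts 6:45pm at or after Dmitri ends 1:30pm → clear.
Dmitri overlaps Nadia.

Yes — it overlaps Nadia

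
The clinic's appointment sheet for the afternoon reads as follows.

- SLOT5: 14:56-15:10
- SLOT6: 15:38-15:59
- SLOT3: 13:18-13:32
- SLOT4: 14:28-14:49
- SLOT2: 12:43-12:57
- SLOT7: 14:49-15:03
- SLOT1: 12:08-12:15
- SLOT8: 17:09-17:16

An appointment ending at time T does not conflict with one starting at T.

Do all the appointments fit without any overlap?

Check each pair: they overlap iff neither finishes before the other starts.
Sorted by start: SLOT1, SLOT2, SLOT3, SLOT4, SLOT7, SLOT5, SLOT6, SLOT8.
SLOT2 starts after SLOT1 ends, so nothing later overlaps SLOT1 either.
SLOT3 starts after SLOT2 ends, so nothing later overlaps SLOT2 either.
SLOT4 starts after SLOT3 ends, so nothing later overlaps SLOT3 either.
SLOT7 starts exactly when SLOT4 ends (back-to-back, no overlap), so nothing later overlaps SLOT4 either.
SLOT5 starts before SLOT7 ends → SLOT7 and SLOT5 overlap.
That's a conflict, so the schedule is not conflict-free.

No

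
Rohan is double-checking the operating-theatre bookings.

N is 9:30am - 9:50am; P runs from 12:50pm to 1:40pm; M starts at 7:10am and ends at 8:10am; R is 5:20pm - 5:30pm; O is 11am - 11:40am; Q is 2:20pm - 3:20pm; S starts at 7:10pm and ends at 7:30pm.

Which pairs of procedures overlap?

no conflicts

Two intervals overlap when each starts before the other ends.
Sorted by start: M, N, O, P, Q, R, S.
N starts after M ends; M is clear from here.
O starts after N ends; N is clear from here.
P starts after O ends; O is clear from here.
Q starts after P ends; P is clear from here.
R starts after Q ends; Q is clear from here.
S starts after R ends.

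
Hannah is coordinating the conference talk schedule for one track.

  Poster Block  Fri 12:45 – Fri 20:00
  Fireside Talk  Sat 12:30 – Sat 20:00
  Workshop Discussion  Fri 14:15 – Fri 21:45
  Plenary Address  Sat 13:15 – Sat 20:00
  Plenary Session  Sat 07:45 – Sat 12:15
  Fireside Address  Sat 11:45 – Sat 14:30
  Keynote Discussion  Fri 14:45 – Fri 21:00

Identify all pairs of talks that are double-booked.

Sorted by start: Poster Block, Workshop Discussion, Keynote Discussion, Plenary Session, Fireside Address, Fireside Talk, Plenary Address.
Workshop Discussion starts before Poster Block ends → Poster Block and Workshop Discussion overlap.
Keynote Discussion starts before Poster Block ends → Poster Block and Keynote Discussion overlap.
Plenary Session starts after Poster Block ends, so nothing later overlaps Poster Block either.
Keynote Discussion starts before Workshop Discussion ends → Workshop Discussion and Keynote Discussion overlap.
Plenary Session starts after Workshop Discussion ends, so nothing later overlaps Workshop Discussion either.
Plenary Session starts after Keynote Discussion ends, so nothing later overlaps Keynote Discussion either.
Fireside Address starts before Plenary Session ends → Plenary Session and Fireside Address overlap.
Fireside Talk starts after Plenary Session ends, so nothing later overlaps Plenary Session either.
Fireside Talk starts before Fireside Address ends → Fireside Address and Fireside Talk overlap.
Plenary Address starts before Fireside Address ends → Fireside Address and Plenary Address overlap.
Plenary Address starts before Fireside Talk ends → Fireside Talk and Plenary Address overlap.

Fireside Address & Fireside Talk, Fireside Address & Plenary Address, Fireside Address & Plenary Session, Fireside Talk & Plenary Address, Keynote Discussion & Poster Block, Keynote Discussion & Workshop Discussion, Poster Block & Workshop Discussion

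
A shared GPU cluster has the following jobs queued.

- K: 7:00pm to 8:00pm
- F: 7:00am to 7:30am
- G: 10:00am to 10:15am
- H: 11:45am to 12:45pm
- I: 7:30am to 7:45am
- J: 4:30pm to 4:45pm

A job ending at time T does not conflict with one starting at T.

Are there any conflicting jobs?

No

Two intervals overlap when each starts before the other ends.
Sorted by start: F, I, G, H, J, K.
I starts exactly when F ends (back-to-back, no overlap); F is clear from here.
G starts after I ends; I is clear from here.
H starts after G ends; G is clear from here.
J starts after H ends; H is clear from here.
K starts after J ends.
Every pair is clear; the schedule has no overlaps.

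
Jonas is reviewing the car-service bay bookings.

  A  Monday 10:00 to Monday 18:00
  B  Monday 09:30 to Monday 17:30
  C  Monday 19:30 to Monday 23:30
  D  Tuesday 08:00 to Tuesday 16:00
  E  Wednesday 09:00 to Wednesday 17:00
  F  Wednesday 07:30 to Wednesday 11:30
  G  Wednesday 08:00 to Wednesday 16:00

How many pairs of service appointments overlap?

Check each pair: they overlap iff neither finishes before the other starts.
Sorted by start: B, A, C, D, F, G, E.
A starts before B ends → B and A overlap.
C starts after B ends, so B has no further overlaps.
C starts after A ends, so A has no further overlaps.
D starts after C ends, so C has no further overlaps.
F starts after D ends, so D has no further overlaps.
G starts before F ends → F and G overlap.
E starts before F ends → F and E overlap.
E starts before G ends → G and E overlap.
Overlapping pairs: A & B, E & F, E & G, F & G — 4 in total.

4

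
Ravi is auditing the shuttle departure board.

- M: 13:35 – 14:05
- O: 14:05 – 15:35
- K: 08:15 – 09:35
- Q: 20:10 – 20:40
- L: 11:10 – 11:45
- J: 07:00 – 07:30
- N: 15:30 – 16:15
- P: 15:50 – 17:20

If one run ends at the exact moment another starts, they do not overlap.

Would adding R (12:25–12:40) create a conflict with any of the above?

J: ends 07:30 at or before R starts 12:25 → clear.
K: ends 09:35 at or before R starts 12:25 → clear.
L: ends 11:45 at or before R starts 12:25 → clear.
M: starts 13:35 at or after R ends 12:40 → clear.
O: starts 14:05 at or after R ends 12:40 → clear.
N: starts 15:30 at or after R ends 12:40 → clear.
P: starts 15:50 at or after R ends 12:40 → clear.
Q: starts 20:10 at or after R ends 12:40 → clear.

No — it doesn't clash with anything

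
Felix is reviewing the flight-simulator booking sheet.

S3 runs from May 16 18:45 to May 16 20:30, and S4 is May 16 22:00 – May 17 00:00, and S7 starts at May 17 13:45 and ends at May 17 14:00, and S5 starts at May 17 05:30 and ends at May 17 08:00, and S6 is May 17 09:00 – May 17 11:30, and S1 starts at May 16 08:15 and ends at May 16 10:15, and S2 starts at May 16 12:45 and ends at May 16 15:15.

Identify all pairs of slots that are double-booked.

no conflicts

Sorted by start: S1, S2, S3, S4, S5, S6, S7.
S2 starts after S1 ends; S1 is clear from here.
S3 starts after S2 ends; S2 is clear from here.
S4 starts after S3 ends; S3 is clear from here.
S5 starts after S4 ends; S4 is clear from here.
S6 starts after S5 ends; S5 is clear from here.
S7 starts after S6 ends.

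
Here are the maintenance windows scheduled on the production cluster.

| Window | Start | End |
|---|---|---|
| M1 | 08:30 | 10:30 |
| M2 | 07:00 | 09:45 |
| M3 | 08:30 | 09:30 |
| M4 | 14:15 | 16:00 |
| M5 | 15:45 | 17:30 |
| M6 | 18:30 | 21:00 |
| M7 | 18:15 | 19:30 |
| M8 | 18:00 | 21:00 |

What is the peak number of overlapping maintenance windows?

Sort all start/end points and keep a running count:
07:00 start M2 → 1
08:30 start M1 → 2
08:30 start M3 → 3
09:30 end M3 → 2
09:45 end M2 → 1
10:30 end M1 → 0
14:15 start M4 → 1
15:45 start M5 → 2
16:00 end M4 → 1
17:30 end M5 → 0
18:00 start M8 → 1
18:15 start M7 → 2
18:30 start M6 → 3
19:30 end M7 → 2
21:00 end M6 → 1
21:00 end M8 → 0
Peak is 3, at 08:30 (M1, M2, M3).

3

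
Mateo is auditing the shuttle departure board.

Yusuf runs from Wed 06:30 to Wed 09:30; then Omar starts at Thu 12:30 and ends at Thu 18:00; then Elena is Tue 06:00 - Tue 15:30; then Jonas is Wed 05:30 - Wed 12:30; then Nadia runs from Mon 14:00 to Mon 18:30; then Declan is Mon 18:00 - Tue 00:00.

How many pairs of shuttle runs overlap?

Sorted by start: Nadia, Declan, Elena, Jonas, Yusuf, Omar.
Declan starts before Nadia ends → Nadia and Declan overlap.
Elena starts after Nadia ends; Nadia is clear from here.
Elena starts after Declan ends; Declan is clear from here.
Jonas starts after Elena ends; Elena is clear from here.
Yusuf starts before Jonas ends → Jonas and Yusuf overlap.
Omar starts after Jonas ends.
Omar starts after Yusuf ends.
Overlapping pairs: Declan & Nadia, Jonas & Yusuf — 2 in total.

2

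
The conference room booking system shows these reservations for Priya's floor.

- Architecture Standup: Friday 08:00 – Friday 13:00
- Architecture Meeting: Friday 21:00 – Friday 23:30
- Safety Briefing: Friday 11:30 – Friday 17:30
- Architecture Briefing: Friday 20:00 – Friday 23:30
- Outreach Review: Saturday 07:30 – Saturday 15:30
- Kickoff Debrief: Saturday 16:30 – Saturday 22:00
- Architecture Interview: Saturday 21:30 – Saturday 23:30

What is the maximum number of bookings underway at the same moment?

Sort all start/end points and keep a running count:
Friday 08:00 start Architecture Standup → 1
Friday 11:30 start Safety Briefing → 2
Friday 13:00 end Architecture Standup → 1
Friday 17:30 end Safety Briefing → 0
Friday 20:00 start Architecture Briefing → 1
Friday 21:00 start Architecture Meeting → 2
Friday 23:30 end Architecture Briefing → 1
Friday 23:30 end Architecture Meeting → 0
Saturday 07:30 start Outreach Review → 1
Saturday 15:30 end Outreach Review → 0
Saturday 16:30 start Kickoff Debrief → 1
Saturday 21:30 start Architecture Interview → 2
Saturday 22:00 end Kickoff Debrief → 1
Saturday 23:30 end Architecture Interview → 0
Peak is 2, at Friday 11:30 (Architecture Standup, Safety Briefing).

2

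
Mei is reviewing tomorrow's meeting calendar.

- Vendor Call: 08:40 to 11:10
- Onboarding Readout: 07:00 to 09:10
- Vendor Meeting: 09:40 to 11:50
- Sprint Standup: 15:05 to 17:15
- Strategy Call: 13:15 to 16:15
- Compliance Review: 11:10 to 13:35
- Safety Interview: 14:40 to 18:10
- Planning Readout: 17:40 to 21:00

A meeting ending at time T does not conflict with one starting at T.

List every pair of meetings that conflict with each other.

Compliance Review & Strategy Call, Compliance Review & Vendor Meeting, Onboarding Readout & Vendor Call, Planning Readout & Safety Interview, Safety Interview & Sprint Standup, Safety Interview & Strategy Call, Sprint Standup & Strategy Call, Vendor Call & Vendor Meeting

Two intervals overlap when each starts before the other ends.
Sorted by start: Onboarding Readout, Vendor Call, Vendor Meeting, Compliance Review, Strategy Call, Safety Interview, Sprint Standup, Planning Readout.
Vendor Call starts before Onboarding Readout ends → Onboarding Readout and Vendor Call overlap.
Vendor Meeting starts after Onboarding Readout ends — done with Onboarding Readout.
Vendor Meeting starts before Vendor Call ends → Vendor Call and Vendor Meeting overlap.
Compliance Review starts exactly when Vendor Call ends (back-to-back, no overlap) — done with Vendor Call.
Compliance Review starts before Vendor Meeting ends → Vendor Meeting and Compliance Review overlap.
Strategy Call starts after Vendor Meeting ends — done with Vendor Meeting.
Strategy Call starts before Compliance Review ends → Compliance Review and Strategy Call overlap.
Safety Interview starts after Compliance Review ends — done with Compliance Review.
Safety Interview starts before Strategy Call ends → Strategy Call and Safety Interview overlap.
Sprint Standup starts before Strategy Call ends → Strategy Call and Sprint Standup overlap.
Planning Readout starts after Strategy Call ends.
Sprint Standup starts before Safety Interview ends → Safety Interview and Sprint Standup overlap.
Planning Readout starts before Safety Interview ends → Safety Interview and Planning Readout overlap.
Planning Readout starts after Sprint Standup ends.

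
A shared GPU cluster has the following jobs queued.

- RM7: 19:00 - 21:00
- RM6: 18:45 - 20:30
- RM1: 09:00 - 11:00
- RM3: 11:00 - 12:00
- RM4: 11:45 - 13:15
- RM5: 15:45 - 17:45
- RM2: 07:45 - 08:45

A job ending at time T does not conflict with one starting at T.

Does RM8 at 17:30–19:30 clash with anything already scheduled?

RM2: ends 08:45 at or before RM8 starts 17:30 → clear.
RM1: ends 11:00 at or before RM8 starts 17:30 → clear.
RM3: ends 12:00 at or before RM8 starts 17:30 → clear.
RM4: ends 13:15 at or before RM8 starts 17:30 → clear.
RM5: starts 15:45 before RM8 ends 19:30, and ends 17:45 after RM8 starts 17:30 → overlap.
RM6: starts 18:45 before RM8 ends 19:30, and ends 20:30 after RM8 starts 17:30 → overlap.
RM7: starts 19:00 before RM8 ends 19:30, and ends 21:00 after RM8 starts 17:30 → overlap.
RM8 overlaps RM5, RM6, RM7.

Yes — it overlaps RM5, RM6, RM7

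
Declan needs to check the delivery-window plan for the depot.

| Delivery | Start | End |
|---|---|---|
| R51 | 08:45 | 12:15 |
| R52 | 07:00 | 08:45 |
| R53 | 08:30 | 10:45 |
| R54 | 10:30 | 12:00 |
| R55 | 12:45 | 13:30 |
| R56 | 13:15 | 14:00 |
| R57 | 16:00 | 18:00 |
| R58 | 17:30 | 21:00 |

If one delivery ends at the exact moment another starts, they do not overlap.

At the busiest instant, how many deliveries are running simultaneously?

Sort all start/end points and keep a running count:
07:00 start R52 → 1
08:30 start R53 → 2
08:45 end R52 → 1
08:45 start R51 → 2
10:30 start R54 → 3
10:45 end R53 → 2
12:00 end R54 → 1
12:15 end R51 → 0
12:45 start R55 → 1
13:15 start R56 → 2
13:30 end R55 → 1
14:00 end R56 → 0
16:00 start R57 → 1
17:30 start R58 → 2
18:00 end R57 → 1
21:00 end R58 → 0
Peak is 3, at 10:30 (R51, R53, R54).

3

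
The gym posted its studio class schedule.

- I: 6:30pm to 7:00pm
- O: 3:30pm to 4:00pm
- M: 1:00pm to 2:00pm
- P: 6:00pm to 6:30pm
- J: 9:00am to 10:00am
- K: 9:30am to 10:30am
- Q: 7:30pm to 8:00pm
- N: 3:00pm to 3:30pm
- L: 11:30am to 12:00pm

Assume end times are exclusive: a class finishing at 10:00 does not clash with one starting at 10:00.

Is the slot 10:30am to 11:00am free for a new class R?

Yes — the slot is free

J: ends 10:00am at or before R starts 10:30am → clear.
K: ends 10:30am at or before R starts 10:30am → clear.
L: starts 11:30am at or after R ends 11:00am → clear.
M: starts 1:00pm at or after R ends 11:00am → clear.
N: starts 3:00pm at or after R ends 11:00am → clear.
O: starts 3:30pm at or after R ends 11:00am → clear.
P: starts 6:00pm at or after R ends 11:00am → clear.
I: starts 6:30pm at or after R ends 11:00am → clear.
Q: starts 7:30pm at or after R ends 11:00am → clear.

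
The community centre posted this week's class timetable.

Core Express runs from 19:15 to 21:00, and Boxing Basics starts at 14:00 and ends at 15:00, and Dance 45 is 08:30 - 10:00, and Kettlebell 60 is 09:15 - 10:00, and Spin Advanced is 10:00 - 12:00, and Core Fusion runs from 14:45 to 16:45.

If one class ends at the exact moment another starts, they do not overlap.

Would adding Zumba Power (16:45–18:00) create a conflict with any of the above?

Dance 45: ends 10:00 at or before Zumba Power starts 16:45 → clear.
Kettlebell 60: ends 10:00 at or before Zumba Power starts 16:45 → clear.
Spin Advanced: ends 12:00 at or before Zumba Power starts 16:45 → clear.
Boxing Basics: ends 15:00 at or before Zumba Power starts 16:45 → clear.
Core Fusion: ends 16:45 at or before Zumba Power starts 16:45 → clear.
Core Express: starts 19:15 at or after Zumba Power ends 18:00 → clear.

No — it doesn't clash with anything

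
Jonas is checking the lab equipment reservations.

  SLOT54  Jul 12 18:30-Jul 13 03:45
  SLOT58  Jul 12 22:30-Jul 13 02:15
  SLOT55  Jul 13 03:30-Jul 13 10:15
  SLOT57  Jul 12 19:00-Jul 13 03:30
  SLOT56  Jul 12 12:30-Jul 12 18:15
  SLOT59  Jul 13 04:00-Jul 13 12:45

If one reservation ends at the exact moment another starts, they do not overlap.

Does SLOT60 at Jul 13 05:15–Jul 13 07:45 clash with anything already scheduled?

Yes — it overlaps SLOT55, SLOT59

SLOT56: ends Jul 12 18:15 at or before SLOT60 starts Jul 13 05:15 → clear.
SLOT54: ends Jul 13 03:45 at or before SLOT60 starts Jul 13 05:15 → clear.
SLOT57: ends Jul 13 03:30 at or before SLOT60 starts Jul 13 05:15 → clear.
SLOT58: ends Jul 13 02:15 at or before SLOT60 starts Jul 13 05:15 → clear.
SLOT55: starts Jul 13 03:30 before SLOT60 ends Jul 13 07:45, and ends Jul 13 10:15 after SLOT60 starts Jul 13 05:15 → overlap.
SLOT59: starts Jul 13 04:00 before SLOT60 ends Jul 13 07:45, and ends Jul 13 12:45 after SLOT60 starts Jul 13 05:15 → overlap.
SLOT60 overlaps SLOT55, SLOT59.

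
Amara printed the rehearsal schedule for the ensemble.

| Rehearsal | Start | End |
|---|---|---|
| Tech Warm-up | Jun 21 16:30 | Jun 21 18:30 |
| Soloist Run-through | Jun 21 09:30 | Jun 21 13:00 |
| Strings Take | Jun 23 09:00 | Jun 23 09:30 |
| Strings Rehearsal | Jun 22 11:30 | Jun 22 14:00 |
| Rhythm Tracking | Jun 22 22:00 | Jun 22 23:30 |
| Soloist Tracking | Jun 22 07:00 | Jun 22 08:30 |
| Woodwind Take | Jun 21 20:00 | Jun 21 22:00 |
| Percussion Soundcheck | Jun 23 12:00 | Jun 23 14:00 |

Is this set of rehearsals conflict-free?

Sorted by start: Soloist Run-through, Tech Warm-up, Woodwind Take, Soloist Tracking, Strings Rehearsal, Rhythm Tracking, Strings Take, Percussion Soundcheck.
Tech Warm-up starts after Soloist Run-through ends, so Soloist Run-through has no further overlaps.
Woodwind Take starts after Tech Warm-up ends, so Tech Warm-up has no further overlaps.
Soloist Tracking starts after Woodwind Take ends, so Woodwind Take has no further overlaps.
Strings Rehearsal starts after Soloist Tracking ends, so Soloist Tracking has no further overlaps.
Rhythm Tracking starts after Strings Rehearsal ends, so Strings Rehearsal has no further overlaps.
Strings Take starts after Rhythm Tracking ends, so Rhythm Tracking has no further overlaps.
Percussion Soundcheck starts after Strings Take ends.
Every pair is clear; the schedule has no overlaps.

Yes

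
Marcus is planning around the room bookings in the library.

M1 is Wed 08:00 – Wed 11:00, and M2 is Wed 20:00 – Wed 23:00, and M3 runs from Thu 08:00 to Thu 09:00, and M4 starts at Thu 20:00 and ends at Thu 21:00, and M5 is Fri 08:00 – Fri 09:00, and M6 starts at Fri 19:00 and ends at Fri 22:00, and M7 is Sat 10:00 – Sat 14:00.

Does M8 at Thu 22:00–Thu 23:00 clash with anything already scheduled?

M1: ends Wed 11:00 at or before M8 starts Thu 22:00 → clear.
M2: ends Wed 23:00 at or before M8 starts Thu 22:00 → clear.
M3: ends Thu 09:00 at or before M8 starts Thu 22:00 → clear.
M4: ends Thu 21:00 at or before M8 starts Thu 22:00 → clear.
M5: starts Fri 08:00 at or after M8 ends Thu 23:00 → clear.
M6: starts Fri 19:00 at or after M8 ends Thu 23:00 → clear.
M7: starts Sat 10:00 at or after M8 ends Thu 23:00 → clear.

No — it doesn't clash with anything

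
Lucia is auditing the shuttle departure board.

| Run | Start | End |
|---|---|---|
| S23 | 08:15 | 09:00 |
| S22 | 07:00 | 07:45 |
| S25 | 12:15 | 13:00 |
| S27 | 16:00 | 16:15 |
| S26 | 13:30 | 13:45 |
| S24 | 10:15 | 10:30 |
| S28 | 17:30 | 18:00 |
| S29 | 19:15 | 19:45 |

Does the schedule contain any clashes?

Sorted by start: S22, S23, S24, S25, S26, S27, S28, S29.
S23 starts after S22 ends, so nothing later overlaps S22 either.
S24 starts after S23 ends, so nothing later overlaps S23 either.
S25 starts after S24 ends, so nothing later overlaps S24 either.
S26 starts after S25 ends, so nothing later overlaps S25 either.
S27 starts after S26 ends, so nothing later overlaps S26 either.
S28 starts after S27 ends, so nothing later overlaps S27 either.
S29 starts after S28 ends.
Every pair is clear; the schedule has no overlaps.

No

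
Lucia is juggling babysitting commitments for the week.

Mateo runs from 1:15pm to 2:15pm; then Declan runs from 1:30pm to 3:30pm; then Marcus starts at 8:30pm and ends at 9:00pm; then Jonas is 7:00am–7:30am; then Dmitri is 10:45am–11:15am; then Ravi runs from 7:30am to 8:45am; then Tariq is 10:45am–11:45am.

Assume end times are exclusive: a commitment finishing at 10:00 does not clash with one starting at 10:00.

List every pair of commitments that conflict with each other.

Check each pair: they overlap iff neither finishes before the other starts.
Sorted by start: Jonas, Ravi, Tariq, Dmitri, Mateo, Declan, Marcus.
Ravi starts exactly when Jonas ends (back-to-back, no overlap) — done with Jonas.
Tariq starts after Ravi ends — done with Ravi.
Dmitri starts before Tariq ends → Tariq and Dmitri overlap.
Mateo starts after Tariq ends — done with Tariq.
Mateo starts after Dmitri ends — done with Dmitri.
Declan starts before Mateo ends → Mateo and Declan overlap.
Marcus starts after Mateo ends.
Marcus starts after Declan ends.

Declan & Mateo, Dmitri & Tariq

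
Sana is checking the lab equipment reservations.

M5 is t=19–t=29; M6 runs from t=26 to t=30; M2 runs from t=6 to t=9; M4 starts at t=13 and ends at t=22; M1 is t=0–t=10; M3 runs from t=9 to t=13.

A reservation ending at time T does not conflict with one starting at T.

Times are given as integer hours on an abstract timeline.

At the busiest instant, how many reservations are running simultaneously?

2

Sort all start/end points and keep a running count:
t=0 start M1 → 1
t=6 start M2 → 2
t=9 end M2 → 1
t=9 start M3 → 2
t=10 end M1 → 1
t=13 end M3 → 0
t=13 start M4 → 1
t=19 start M5 → 2
t=22 end M4 → 1
t=26 start M6 → 2
t=29 end M5 → 1
t=30 end M6 → 0
Peak is 2, at t=6 (M1, M2).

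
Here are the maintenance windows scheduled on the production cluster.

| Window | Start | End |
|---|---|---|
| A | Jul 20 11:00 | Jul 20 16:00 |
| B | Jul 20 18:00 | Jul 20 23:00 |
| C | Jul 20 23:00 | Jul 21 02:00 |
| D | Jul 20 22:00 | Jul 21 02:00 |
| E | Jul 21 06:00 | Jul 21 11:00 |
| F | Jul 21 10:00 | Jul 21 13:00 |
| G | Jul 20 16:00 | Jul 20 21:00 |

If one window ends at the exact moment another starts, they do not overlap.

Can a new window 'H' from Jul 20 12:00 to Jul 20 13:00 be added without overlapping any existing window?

No — it overlaps A

A: starts Jul 20 11:00 before H ends Jul 20 13:00, and ends Jul 20 16:00 after H starts Jul 20 12:00 → overlap.
G: starts Jul 20 16:00 at or after H ends Jul 20 13:00 → clear.
B: starts Jul 20 18:00 at or after H ends Jul 20 13:00 → clear.
D: starts Jul 20 22:00 at or after H ends Jul 20 13:00 → clear.
C: starts Jul 20 23:00 at or after H ends Jul 20 13:00 → clear.
E: starts Jul 21 06:00 at or after H ends Jul 20 13:00 → clear.
F: starts Jul 21 10:00 at or after H ends Jul 20 13:00 → clear.
H overlaps A.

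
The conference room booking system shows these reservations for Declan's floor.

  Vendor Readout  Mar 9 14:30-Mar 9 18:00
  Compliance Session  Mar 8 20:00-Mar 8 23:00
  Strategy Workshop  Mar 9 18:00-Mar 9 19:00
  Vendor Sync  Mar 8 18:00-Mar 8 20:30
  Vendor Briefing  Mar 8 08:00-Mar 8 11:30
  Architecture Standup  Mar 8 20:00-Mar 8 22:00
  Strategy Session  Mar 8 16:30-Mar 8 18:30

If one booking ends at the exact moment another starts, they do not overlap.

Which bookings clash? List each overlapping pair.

Architecture Standup & Compliance Session, Architecture Standup & Vendor Sync, Compliance Session & Vendor Sync, Strategy Session & Vendor Sync

Sorted by start: Vendor Briefing, Strategy Session, Vendor Sync, Architecture Standup, Compliance Session, Vendor Readout, Strategy Workshop.
Strategy Session starts after Vendor Briefing ends, so Vendor Briefing has no further overlaps.
Vendor Sync starts before Strategy Session ends → Strategy Session and Vendor Sync overlap.
Architecture Standup starts after Strategy Session ends, so Strategy Session has no further overlaps.
Architecture Standup starts before Vendor Sync ends → Vendor Sync and Architecture Standup overlap.
Compliance Session starts before Vendor Sync ends → Vendor Sync and Compliance Session overlap.
Vendor Readout starts after Vendor Sync ends, so Vendor Sync has no further overlaps.
Compliance Session starts before Architecture Standup ends → Architecture Standup and Compliance Session overlap.
Vendor Readout starts after Architecture Standup ends, so Architecture Standup has no further overlaps.
Vendor Readout starts after Compliance Session ends, so Compliance Session has no further overlaps.
Strategy Workshop starts exactly when Vendor Readout ends (back-to-back, no overlap).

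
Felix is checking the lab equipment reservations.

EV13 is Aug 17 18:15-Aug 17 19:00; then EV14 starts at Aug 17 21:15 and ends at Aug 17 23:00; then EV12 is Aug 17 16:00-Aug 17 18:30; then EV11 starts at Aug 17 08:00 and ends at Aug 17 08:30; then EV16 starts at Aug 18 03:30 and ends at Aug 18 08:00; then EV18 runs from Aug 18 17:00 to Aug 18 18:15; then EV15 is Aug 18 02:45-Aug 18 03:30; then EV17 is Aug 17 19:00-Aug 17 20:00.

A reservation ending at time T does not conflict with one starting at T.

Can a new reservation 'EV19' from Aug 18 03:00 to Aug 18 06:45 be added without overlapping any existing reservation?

EV11: ends Aug 17 08:30 at or before EV19 starts Aug 18 03:00 → clear.
EV12: ends Aug 17 18:30 at or before EV19 starts Aug 18 03:00 → clear.
EV13: ends Aug 17 19:00 at or before EV19 starts Aug 18 03:00 → clear.
EV17: ends Aug 17 20:00 at or before EV19 starts Aug 18 03:00 → clear.
EV14: ends Aug 17 23:00 at or before EV19 starts Aug 18 03:00 → clear.
EV15: starts Aug 18 02:45 before EV19 ends Aug 18 06:45, and ends Aug 18 03:30 after EV19 starts Aug 18 03:00 → overlap.
EV16: starts Aug 18 03:30 before EV19 ends Aug 18 06:45, and ends Aug 18 08:00 after EV19 starts Aug 18 03:00 → overlap.
EV18: starts Aug 18 17:00 at or after EV19 ends Aug 18 06:45 → clear.
EV19 overlaps EV15, EV16.

No — it overlaps EV15, EV16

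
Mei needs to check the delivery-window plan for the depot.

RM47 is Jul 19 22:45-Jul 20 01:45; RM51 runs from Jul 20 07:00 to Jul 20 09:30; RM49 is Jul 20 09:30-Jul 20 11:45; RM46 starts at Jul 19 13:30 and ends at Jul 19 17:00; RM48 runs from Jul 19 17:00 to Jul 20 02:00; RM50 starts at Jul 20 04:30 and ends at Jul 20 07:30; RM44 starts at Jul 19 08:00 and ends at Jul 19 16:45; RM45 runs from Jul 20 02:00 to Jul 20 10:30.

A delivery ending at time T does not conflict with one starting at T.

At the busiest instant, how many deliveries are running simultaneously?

Walk through starts and ends in time order (an end at T is processed before a start at T):
Jul 19 08:00 start RM44 → 1
Jul 19 13:30 start RM46 → 2
Jul 19 16:45 end RM44 → 1
Jul 19 17:00 end RM46 → 0
Jul 19 17:00 start RM48 → 1
Jul 19 22:45 start RM47 → 2
Jul 20 01:45 end RM47 → 1
Jul 20 02:00 end RM48 → 0
Jul 20 02:00 start RM45 → 1
Jul 20 04:30 start RM50 → 2
Jul 20 07:00 start RM51 → 3
Jul 20 07:30 end RM50 → 2
Jul 20 09:30 end RM51 → 1
Jul 20 09:30 start RM49 → 2
Jul 20 10:30 end RM45 → 1
Jul 20 11:45 end RM49 → 0
Peak is 3, at Jul 20 07:00 (RM45, RM50, RM51).

3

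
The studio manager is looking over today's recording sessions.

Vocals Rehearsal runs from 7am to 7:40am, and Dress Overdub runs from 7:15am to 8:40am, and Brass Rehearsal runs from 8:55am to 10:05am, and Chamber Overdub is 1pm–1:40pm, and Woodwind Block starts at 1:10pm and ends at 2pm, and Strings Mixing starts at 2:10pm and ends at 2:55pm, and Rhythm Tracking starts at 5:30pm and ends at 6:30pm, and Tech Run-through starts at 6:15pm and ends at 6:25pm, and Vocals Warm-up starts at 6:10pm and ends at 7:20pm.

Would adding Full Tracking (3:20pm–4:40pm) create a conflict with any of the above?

Vocals Rehearsal: ends 7:40am at or before Full Tracking starts 3:20pm → clear.
Dress Overdub: ends 8:40am at or before Full Tracking starts 3:20pm → clear.
Brass Rehearsal: ends 10:05am at or before Full Tracking starts 3:20pm → clear.
Chamber Overdub: ends 1:40pm at or before Full Tracking starts 3:20pm → clear.
Woodwind Block: ends 2pm at or before Full Tracking starts 3:20pm → clear.
Strings Mixing: ends 2:55pm at or before Full Tracking starts 3:20pm → clear.
Rhythm Tracking: starts 5:30pm at or after Full Tracking ends 4:40pm → clear.
Vocals Warm-up: starts 6:10pm at or after Full Tracking ends 4:40pm → clear.
Tech Run-through: starts 6:15pm at or after Full Tracking ends 4:40pm → clear.

No — it doesn't clash with anything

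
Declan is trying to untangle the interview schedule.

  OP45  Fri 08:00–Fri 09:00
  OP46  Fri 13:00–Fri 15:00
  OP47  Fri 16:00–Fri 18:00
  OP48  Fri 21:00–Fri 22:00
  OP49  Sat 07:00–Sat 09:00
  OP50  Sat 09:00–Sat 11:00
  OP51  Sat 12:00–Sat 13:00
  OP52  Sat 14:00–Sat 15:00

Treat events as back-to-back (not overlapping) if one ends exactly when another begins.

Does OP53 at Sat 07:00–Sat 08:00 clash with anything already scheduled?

OP45: ends Fri 09:00 at or before OP53 starts Sat 07:00 → clear.
OP46: ends Fri 15:00 at or before OP53 starts Sat 07:00 → clear.
OP47: ends Fri 18:00 at or before OP53 starts Sat 07:00 → clear.
OP48: ends Fri 22:00 at or before OP53 starts Sat 07:00 → clear.
OP49: starts Sat 07:00 before OP53 ends Sat 08:00, and ends Sat 09:00 after OP53 starts Sat 07:00 → overlap.
OP50: starts Sat 09:00 at or after OP53 ends Sat 08:00 → clear.
OP51: starts Sat 12:00 at or after OP53 ends Sat 08:00 → clear.
OP52: starts Sat 14:00 at or after OP53 ends Sat 08:00 → clear.
OP53 overlaps OP49.

Yes — it overlaps OP49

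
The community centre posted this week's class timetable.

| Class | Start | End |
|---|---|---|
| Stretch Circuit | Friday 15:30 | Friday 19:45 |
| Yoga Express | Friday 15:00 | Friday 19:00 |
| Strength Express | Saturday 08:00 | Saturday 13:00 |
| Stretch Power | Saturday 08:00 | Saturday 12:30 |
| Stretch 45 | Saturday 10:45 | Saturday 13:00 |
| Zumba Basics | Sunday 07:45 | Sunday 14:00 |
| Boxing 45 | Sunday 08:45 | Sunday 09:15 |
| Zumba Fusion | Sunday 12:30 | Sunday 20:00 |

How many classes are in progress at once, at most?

Sweep the timeline, counting +1 at each start and −1 at each end (ends before starts at a tie):
Friday 15:00 start Yoga Express → 1
Friday 15:30 start Stretch Circuit → 2
Friday 19:00 end Yoga Express → 1
Friday 19:45 end Stretch Circuit → 0
Saturday 08:00 start Strength Express → 1
Saturday 08:00 start Stretch Power → 2
Saturday 10:45 start Stretch 45 → 3
Saturday 12:30 end Stretch Power → 2
Saturday 13:00 end Strength Express → 1
Saturday 13:00 end Stretch 45 → 0
Sunday 07:45 start Zumba Basics → 1
Sunday 08:45 start Boxing 45 → 2
Sunday 09:15 end Boxing 45 → 1
Sunday 12:30 start Zumba Fusion → 2
Sunday 14:00 end Zumba Basics → 1
Sunday 20:00 end Zumba Fusion → 0
Peak is 3, at Saturday 10:45 (Strength Express, Stretch 45, Stretch Power).

3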